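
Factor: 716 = 2^2*179^1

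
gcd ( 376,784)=8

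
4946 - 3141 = 1805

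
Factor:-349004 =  - 2^2 *87251^1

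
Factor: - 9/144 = -1/16 = - 2^(-4 ) 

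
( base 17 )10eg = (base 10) 5167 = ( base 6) 35531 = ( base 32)51f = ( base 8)12057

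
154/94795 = 154/94795= 0.00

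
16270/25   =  650 + 4/5 = 650.80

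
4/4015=4/4015 = 0.00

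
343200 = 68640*5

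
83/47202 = 83/47202 = 0.00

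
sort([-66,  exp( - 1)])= [-66,exp( - 1)]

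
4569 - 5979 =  - 1410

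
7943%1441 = 738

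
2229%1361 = 868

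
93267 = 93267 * 1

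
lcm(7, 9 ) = 63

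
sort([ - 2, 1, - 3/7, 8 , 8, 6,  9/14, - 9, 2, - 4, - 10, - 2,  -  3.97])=[ -10  , - 9,-4, - 3.97, - 2 ,  -  2,- 3/7,9/14, 1, 2,  6,8,8 ]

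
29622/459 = 9874/153 = 64.54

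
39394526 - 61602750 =  -  22208224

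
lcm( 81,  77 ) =6237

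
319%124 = 71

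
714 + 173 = 887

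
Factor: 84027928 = 2^3*10503491^1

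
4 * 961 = 3844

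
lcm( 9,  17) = 153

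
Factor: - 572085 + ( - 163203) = -735288 = - 2^3 * 3^1 * 30637^1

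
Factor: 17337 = 3^1 * 5779^1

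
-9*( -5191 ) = 46719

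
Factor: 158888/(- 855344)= - 19861/106918   =  - 2^ ( - 1 )*7^ ( - 2 )*1091^( - 1 )*19861^1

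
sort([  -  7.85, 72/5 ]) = [ - 7.85, 72/5]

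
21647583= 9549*2267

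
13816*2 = 27632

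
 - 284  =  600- 884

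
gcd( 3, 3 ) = 3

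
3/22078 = 3/22078 = 0.00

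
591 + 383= 974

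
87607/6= 14601 + 1/6 =14601.17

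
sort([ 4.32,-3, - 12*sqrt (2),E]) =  [-12*sqrt(2), - 3,E,4.32]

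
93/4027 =93/4027 = 0.02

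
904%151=149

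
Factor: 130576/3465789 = 2^4*3^( -1)*8161^1 * 1155263^( - 1)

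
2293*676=1550068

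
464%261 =203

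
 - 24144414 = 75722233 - 99866647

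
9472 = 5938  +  3534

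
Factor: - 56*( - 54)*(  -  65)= - 196560=- 2^4*3^3*5^1*7^1*13^1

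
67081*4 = 268324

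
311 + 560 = 871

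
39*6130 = 239070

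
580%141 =16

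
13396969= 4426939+8970030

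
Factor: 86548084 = 2^2 *7^1*83^1*167^1  *  223^1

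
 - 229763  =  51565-281328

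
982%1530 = 982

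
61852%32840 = 29012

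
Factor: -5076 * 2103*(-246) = 2^3*3^5 * 41^1 * 47^1*701^1 = 2626007688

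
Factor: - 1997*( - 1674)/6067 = 2^1 *3^3*31^1*1997^1*6067^( - 1 ) = 3342978/6067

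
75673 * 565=42755245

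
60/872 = 15/218=0.07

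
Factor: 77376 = 2^6*3^1 * 13^1*31^1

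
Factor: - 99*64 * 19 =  - 2^6*3^2*11^1*19^1= - 120384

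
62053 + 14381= 76434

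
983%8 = 7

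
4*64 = 256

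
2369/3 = 2369/3= 789.67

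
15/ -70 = -1 + 11/14 =- 0.21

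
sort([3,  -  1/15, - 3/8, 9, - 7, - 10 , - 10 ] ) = [  -  10,-10, - 7 ,-3/8, - 1/15,3, 9] 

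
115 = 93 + 22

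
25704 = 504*51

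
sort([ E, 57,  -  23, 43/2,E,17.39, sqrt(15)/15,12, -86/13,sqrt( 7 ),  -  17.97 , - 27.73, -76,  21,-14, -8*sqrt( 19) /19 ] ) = [ - 76, - 27.73, - 23,  -  17.97, - 14,- 86/13, - 8*sqrt(19)/19,sqrt( 15)/15,  sqrt( 7), E, E,12,17.39,21,43/2,57 ]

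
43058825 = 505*85265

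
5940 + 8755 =14695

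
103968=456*228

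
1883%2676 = 1883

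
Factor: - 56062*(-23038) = 2^2*11519^1*28031^1 =1291556356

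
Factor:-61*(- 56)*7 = 2^3* 7^2*61^1= 23912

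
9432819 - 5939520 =3493299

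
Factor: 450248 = 2^3*23^1*2447^1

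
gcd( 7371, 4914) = 2457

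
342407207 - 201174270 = 141232937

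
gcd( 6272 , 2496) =64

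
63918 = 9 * 7102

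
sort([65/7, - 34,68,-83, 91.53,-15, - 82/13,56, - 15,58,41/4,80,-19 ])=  [ - 83, - 34, - 19, - 15, - 15,  -  82/13 , 65/7, 41/4,56,58, 68, 80 , 91.53] 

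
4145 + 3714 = 7859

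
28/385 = 4/55 =0.07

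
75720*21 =1590120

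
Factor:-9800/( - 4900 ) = 2 = 2^1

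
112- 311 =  - 199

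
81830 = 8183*10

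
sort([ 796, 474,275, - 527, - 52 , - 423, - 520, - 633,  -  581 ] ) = [ - 633,-581, - 527, - 520, - 423, - 52 , 275, 474, 796]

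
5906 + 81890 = 87796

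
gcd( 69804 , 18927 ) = 9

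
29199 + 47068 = 76267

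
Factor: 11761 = 19^1*619^1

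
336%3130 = 336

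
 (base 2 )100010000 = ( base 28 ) 9K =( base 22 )C8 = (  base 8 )420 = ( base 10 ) 272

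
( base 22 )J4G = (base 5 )244200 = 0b10010001010100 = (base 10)9300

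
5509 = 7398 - 1889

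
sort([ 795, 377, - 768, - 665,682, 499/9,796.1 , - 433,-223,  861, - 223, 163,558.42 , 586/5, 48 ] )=[-768 ,-665, - 433, - 223,- 223,48, 499/9,  586/5,  163, 377, 558.42 , 682, 795,796.1, 861] 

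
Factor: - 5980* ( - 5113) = 30575740 =2^2 * 5^1*13^1*23^1 *5113^1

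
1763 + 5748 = 7511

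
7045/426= 7045/426 = 16.54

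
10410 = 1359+9051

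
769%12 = 1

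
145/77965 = 29/15593 = 0.00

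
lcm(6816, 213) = 6816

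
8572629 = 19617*437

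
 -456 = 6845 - 7301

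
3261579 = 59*55281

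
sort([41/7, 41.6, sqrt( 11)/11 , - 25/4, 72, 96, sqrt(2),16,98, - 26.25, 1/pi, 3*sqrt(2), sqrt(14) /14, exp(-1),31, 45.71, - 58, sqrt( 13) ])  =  [-58, - 26.25, - 25/4,  sqrt( 14)/14 , sqrt( 11)/11, 1/pi, exp( - 1 ), sqrt( 2),sqrt( 13), 3 * sqrt( 2),41/7, 16,31, 41.6,45.71 , 72, 96,98 ]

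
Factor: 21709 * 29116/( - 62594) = -2^1*7^(- 1)*29^1*251^1*263^( - 1) * 1277^1 = -  18590566/1841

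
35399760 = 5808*6095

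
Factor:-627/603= - 209/201  =  - 3^( - 1 )*11^1*19^1*67^ (-1)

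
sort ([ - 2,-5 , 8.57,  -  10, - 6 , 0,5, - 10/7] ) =[ - 10,-6,-5, - 2, - 10/7 , 0 , 5, 8.57] 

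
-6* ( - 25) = 150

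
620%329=291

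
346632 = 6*57772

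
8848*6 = 53088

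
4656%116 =16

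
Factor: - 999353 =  - 163^1 * 6131^1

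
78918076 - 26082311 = 52835765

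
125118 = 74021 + 51097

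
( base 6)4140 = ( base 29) 12p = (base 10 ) 924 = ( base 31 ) tp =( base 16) 39C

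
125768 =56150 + 69618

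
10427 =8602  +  1825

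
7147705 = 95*75239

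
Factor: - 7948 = -2^2*1987^1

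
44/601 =44/601 = 0.07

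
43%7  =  1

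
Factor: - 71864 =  - 2^3*13^1*691^1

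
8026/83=8026/83 = 96.70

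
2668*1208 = 3222944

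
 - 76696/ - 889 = 86 + 242/889 = 86.27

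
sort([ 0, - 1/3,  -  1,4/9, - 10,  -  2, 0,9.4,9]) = [  -  10,  -  2, - 1, - 1/3,0,  0,4/9,9, 9.4 ] 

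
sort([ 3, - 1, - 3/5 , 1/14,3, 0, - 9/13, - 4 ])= [-4, - 1,  -  9/13, - 3/5, 0,1/14,  3,3]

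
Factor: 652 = 2^2 * 163^1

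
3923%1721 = 481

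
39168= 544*72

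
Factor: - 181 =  - 181^1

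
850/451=1 + 399/451 = 1.88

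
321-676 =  - 355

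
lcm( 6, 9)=18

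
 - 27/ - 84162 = 9/28054= 0.00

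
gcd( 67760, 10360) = 280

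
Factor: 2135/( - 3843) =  - 3^( - 2 )*5^1 = - 5/9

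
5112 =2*2556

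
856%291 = 274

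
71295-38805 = 32490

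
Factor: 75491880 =2^3*3^1  *5^1*157^1*4007^1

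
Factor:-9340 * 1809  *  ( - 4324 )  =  73058563440=2^4 * 3^3 * 5^1*23^1 * 47^1*67^1 * 467^1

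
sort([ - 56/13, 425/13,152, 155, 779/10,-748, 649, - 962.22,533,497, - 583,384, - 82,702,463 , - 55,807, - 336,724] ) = [ - 962.22, - 748,- 583, - 336, - 82, - 55,-56/13 , 425/13,  779/10, 152,155,384,  463, 497, 533, 649, 702, 724,807 ] 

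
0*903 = 0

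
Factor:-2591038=- 2^1*17^1*76207^1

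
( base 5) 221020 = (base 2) 1110111010011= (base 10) 7635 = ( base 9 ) 11423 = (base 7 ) 31155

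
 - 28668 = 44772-73440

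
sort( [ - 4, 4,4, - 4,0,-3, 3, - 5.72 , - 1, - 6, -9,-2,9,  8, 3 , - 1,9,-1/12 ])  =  [ - 9,-6,-5.72,-4, - 4, - 3, - 2,-1, - 1, - 1/12, 0,3,3, 4,4, 8, 9,9]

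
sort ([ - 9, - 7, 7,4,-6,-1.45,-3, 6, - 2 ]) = [ - 9, - 7,-6,-3,-2,-1.45 , 4,6, 7 ]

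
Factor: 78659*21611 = 1699899649 = 7^1 * 17^1*661^1*21611^1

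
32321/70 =461 + 51/70 = 461.73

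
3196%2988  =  208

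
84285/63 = 1337+ 6/7 = 1337.86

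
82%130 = 82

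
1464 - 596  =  868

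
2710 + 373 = 3083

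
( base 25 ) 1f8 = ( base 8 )1760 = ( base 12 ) 700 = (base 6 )4400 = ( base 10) 1008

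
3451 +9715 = 13166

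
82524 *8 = 660192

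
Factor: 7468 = 2^2*1867^1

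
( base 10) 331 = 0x14B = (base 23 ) E9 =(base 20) GB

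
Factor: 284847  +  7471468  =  7756315= 5^1*7^1*167^1*1327^1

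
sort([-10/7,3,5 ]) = [ - 10/7, 3 , 5]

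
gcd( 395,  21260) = 5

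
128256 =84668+43588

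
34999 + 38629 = 73628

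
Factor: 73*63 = 4599 = 3^2 *7^1*73^1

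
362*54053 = 19567186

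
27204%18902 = 8302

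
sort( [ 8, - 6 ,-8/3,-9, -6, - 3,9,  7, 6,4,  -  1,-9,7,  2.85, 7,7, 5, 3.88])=[ - 9, - 9, - 6, - 6, - 3,-8/3,-1, 2.85,  3.88, 4,5, 6, 7, 7, 7, 7,8,9 ]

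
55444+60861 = 116305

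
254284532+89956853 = 344241385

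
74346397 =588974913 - 514628516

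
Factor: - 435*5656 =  - 2^3*3^1*5^1*7^1*29^1*  101^1 = -2460360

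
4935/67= 73  +  44/67 = 73.66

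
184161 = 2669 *69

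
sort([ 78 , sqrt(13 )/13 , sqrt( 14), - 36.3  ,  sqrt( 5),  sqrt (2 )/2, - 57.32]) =[ - 57.32,-36.3 , sqrt( 13 ) /13,sqrt( 2) /2, sqrt (5),sqrt( 14 ), 78 ] 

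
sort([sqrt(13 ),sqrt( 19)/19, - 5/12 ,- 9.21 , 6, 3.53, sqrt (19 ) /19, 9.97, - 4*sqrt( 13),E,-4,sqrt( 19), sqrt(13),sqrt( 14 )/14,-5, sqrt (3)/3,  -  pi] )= [ - 4*sqrt ( 13),-9.21, - 5, - 4, - pi, - 5/12,sqrt( 19)/19,sqrt( 19)/19,sqrt( 14)/14,  sqrt(3)/3 , E,3.53, sqrt( 13 ), sqrt(13 ),sqrt( 19),6,9.97]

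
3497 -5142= -1645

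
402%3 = 0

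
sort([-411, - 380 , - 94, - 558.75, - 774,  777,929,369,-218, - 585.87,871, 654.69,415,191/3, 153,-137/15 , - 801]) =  [ - 801, - 774, - 585.87, - 558.75 ,-411,- 380, - 218, - 94,-137/15, 191/3, 153, 369,415,  654.69, 777, 871, 929] 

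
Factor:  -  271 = - 271^1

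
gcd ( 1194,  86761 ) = 1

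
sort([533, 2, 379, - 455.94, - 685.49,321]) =[ - 685.49, - 455.94, 2, 321,379,533 ] 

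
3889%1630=629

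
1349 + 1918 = 3267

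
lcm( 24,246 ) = 984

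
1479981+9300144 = 10780125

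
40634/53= 766 + 36/53 = 766.68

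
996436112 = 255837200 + 740598912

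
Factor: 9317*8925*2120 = 176286957000 =2^3*3^1* 5^3*7^2*11^3*17^1* 53^1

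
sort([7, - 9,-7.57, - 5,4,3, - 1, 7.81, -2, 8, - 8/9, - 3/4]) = [ - 9, - 7.57, - 5, - 2, -1, - 8/9,  -  3/4,3, 4, 7, 7.81, 8] 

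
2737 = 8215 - 5478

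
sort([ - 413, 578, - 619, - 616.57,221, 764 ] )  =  [-619, - 616.57 , - 413, 221,578, 764 ] 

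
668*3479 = 2323972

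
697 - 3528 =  -2831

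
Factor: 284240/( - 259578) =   -  2^3 * 3^( - 3 )*5^1*17^1*23^( - 1) = - 680/621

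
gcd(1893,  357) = 3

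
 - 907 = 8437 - 9344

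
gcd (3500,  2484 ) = 4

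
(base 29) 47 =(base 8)173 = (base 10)123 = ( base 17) 74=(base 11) 102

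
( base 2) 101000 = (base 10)40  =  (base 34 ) 16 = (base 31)19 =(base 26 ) 1e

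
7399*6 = 44394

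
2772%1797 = 975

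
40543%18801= 2941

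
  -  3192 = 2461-5653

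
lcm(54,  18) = 54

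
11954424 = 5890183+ 6064241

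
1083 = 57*19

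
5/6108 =5/6108 = 0.00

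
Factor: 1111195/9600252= 2^( - 2) * 3^( - 1 ) * 5^1*31^1*67^1*89^(  -  2)*101^ ( - 1 )*107^1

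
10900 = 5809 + 5091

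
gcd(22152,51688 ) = 7384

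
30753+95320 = 126073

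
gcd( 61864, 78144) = 3256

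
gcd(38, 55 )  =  1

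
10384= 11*944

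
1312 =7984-6672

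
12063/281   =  12063/281=42.93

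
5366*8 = 42928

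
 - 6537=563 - 7100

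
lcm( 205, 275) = 11275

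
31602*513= 16211826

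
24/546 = 4/91  =  0.04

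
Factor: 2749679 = 2749679^1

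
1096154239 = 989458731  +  106695508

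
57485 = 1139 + 56346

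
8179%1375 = 1304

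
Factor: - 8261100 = -2^2*3^2*5^2*67^1*137^1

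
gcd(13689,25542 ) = 27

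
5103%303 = 255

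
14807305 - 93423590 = -78616285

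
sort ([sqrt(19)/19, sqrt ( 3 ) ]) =[sqrt( 19)/19, sqrt(3 ) ] 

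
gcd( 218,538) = 2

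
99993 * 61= 6099573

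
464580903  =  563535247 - 98954344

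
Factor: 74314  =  2^1*73^1*509^1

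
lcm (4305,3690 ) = 25830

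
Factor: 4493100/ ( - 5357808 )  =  -2^ (-2 )*3^(-1 )*5^2 * 17^1*29^( - 1 )*881^1*1283^( - 1) = - 374425/446484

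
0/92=0 = 0.00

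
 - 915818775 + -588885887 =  - 1504704662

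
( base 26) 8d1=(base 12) 33AB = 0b1011001110011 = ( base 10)5747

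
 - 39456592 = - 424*93058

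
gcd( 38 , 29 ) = 1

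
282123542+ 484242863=766366405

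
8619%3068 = 2483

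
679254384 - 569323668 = 109930716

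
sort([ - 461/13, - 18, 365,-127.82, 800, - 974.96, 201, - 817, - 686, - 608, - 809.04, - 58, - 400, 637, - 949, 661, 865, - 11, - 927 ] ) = [ - 974.96, - 949, - 927, - 817, - 809.04, - 686,-608, - 400, - 127.82, - 58, - 461/13, - 18, - 11,201, 365,637,661,  800, 865 ] 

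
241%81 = 79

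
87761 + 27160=114921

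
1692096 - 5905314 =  - 4213218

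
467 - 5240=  -4773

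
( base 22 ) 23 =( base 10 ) 47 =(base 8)57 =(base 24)1N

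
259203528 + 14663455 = 273866983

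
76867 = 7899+68968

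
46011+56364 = 102375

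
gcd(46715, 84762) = 1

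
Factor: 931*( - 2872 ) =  - 2673832 =- 2^3 * 7^2*19^1*359^1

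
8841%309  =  189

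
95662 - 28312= 67350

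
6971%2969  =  1033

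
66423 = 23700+42723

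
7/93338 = 1/13334 = 0.00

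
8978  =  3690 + 5288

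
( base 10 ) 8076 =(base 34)6XI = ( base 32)7sc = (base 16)1F8C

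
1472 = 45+1427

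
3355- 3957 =  -  602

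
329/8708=47/1244 = 0.04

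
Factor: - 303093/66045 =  - 849/185 = - 3^1*5^ ( - 1 ) * 37^( - 1)* 283^1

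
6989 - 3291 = 3698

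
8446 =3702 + 4744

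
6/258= 1/43 = 0.02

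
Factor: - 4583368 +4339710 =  - 243658 = - 2^1*29^1*4201^1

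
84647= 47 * 1801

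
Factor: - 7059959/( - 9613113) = 3^( - 1 )*151^(  -  1) * 1171^1 * 6029^1*21221^( - 1 )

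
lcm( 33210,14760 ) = 132840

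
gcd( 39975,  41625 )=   75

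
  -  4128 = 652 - 4780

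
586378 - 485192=101186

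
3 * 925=2775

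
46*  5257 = 241822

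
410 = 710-300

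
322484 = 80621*4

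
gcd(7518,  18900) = 42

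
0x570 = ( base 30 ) 1GC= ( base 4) 111300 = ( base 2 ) 10101110000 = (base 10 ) 1392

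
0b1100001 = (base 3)10121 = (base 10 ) 97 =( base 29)3a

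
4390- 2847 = 1543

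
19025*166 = 3158150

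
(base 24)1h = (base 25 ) 1g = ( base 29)1C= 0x29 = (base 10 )41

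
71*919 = 65249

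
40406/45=40406/45 = 897.91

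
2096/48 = 131/3 = 43.67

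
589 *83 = 48887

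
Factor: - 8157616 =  - 2^4 * 43^1*71^1*167^1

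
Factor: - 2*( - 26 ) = 2^2*13^1 = 52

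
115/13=115/13 = 8.85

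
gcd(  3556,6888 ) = 28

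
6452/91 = 6452/91 = 70.90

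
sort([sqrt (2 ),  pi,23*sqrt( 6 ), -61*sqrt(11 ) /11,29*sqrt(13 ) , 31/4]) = [ - 61*sqrt(11 )/11,sqrt(2), pi,31/4 , 23*sqrt( 6), 29*sqrt(13 )]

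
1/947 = 1/947 = 0.00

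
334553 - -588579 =923132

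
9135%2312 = 2199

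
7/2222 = 7/2222 = 0.00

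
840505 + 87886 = 928391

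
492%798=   492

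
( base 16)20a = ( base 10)522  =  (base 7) 1344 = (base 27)j9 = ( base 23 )MG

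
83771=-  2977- - 86748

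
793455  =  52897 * 15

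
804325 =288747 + 515578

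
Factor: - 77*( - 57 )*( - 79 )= -3^1*7^1*11^1*19^1 * 79^1= - 346731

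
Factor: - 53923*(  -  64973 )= 3503539079 = 43^1*1511^1*53923^1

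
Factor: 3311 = 7^1*11^1*43^1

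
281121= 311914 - 30793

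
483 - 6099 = -5616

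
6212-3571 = 2641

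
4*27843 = 111372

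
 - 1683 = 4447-6130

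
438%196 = 46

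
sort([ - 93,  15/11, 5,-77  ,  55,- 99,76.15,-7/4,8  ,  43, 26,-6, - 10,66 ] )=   [  -  99, - 93,-77,-10, - 6, - 7/4,15/11,5,8,26,  43, 55,66, 76.15 ]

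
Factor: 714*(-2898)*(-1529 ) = 2^2*3^3*7^2*11^1*17^1*23^1*139^1 = 3163763988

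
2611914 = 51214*51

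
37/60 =37/60 = 0.62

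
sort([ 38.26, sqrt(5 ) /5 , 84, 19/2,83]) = [ sqrt ( 5) /5,  19/2, 38.26, 83, 84]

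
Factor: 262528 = 2^7*7^1* 293^1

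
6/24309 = 2/8103 = 0.00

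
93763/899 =93763/899 = 104.30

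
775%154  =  5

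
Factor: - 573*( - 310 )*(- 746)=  - 2^2*3^1*5^1 *31^1 * 191^1*373^1 = -  132511980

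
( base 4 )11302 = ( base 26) E6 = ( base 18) 12A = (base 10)370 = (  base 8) 562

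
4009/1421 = 2+1167/1421 = 2.82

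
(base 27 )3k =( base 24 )45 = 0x65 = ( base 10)101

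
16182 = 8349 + 7833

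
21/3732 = 7/1244 = 0.01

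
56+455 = 511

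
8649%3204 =2241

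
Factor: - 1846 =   -  2^1 * 13^1*71^1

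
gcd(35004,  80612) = 4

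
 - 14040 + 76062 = 62022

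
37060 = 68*545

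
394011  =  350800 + 43211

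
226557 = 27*8391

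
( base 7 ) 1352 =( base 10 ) 527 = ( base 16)20F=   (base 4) 20033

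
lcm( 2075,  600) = 49800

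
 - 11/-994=11/994 = 0.01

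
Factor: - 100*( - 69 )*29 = 2^2 * 3^1* 5^2*23^1*29^1 =200100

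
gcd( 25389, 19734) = 39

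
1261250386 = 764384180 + 496866206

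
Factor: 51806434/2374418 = 313^( - 1)  *  457^1*3793^( - 1)*56681^1 = 25903217/1187209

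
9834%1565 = 444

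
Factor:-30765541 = -19^1*1619239^1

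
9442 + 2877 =12319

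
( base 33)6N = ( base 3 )22012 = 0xDD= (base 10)221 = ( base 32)6t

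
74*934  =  69116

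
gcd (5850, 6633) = 9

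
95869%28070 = 11659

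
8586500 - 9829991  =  -1243491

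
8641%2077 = 333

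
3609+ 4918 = 8527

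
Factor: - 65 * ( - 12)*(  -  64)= - 49920= - 2^8*3^1*5^1 * 13^1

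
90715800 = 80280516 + 10435284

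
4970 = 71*70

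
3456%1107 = 135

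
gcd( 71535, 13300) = 95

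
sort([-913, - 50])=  [-913,-50 ]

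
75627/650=75627/650 = 116.35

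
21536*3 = 64608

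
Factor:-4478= -2^1*2239^1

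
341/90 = 3  +  71/90 = 3.79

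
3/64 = 3/64 = 0.05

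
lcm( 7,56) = 56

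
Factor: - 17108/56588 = - 13/43 = - 13^1*43^( - 1 ) 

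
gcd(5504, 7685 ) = 1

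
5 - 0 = 5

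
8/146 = 4/73 =0.05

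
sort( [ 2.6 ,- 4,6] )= [ -4, 2.6,6 ]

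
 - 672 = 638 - 1310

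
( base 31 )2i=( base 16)50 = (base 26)32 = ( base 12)68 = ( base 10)80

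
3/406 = 3/406 = 0.01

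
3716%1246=1224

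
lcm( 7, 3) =21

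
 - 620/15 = - 42 + 2/3 = -41.33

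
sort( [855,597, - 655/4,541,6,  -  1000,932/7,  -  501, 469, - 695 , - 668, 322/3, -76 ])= [ - 1000, - 695, - 668,  -  501,-655/4, - 76, 6,322/3, 932/7,  469, 541, 597,855] 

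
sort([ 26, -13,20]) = [ - 13, 20 , 26]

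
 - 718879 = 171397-890276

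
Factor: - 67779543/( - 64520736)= 2^(  -  5)*7^(  -  1) * 13^1*83^1*20939^1*96013^( - 1 )=22593181/21506912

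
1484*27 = 40068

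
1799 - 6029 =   -  4230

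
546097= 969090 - 422993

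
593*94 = 55742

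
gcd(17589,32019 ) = 39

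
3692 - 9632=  - 5940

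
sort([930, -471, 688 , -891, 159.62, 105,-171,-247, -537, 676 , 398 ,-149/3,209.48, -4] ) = [ - 891, - 537, - 471, - 247  , - 171, -149/3, - 4,105,159.62, 209.48, 398 , 676,688, 930]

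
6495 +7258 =13753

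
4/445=4/445 = 0.01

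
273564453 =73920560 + 199643893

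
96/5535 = 32/1845 = 0.02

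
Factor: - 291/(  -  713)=3^1 * 23^( - 1 )*31^(-1 )*97^1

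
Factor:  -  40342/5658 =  - 877/123 = -3^( - 1 )*41^( -1) * 877^1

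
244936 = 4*61234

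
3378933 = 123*27471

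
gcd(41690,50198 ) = 2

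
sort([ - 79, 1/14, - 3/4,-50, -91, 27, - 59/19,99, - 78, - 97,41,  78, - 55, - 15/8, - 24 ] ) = [ - 97, - 91,-79, - 78 ,  -  55, - 50,- 24, - 59/19, - 15/8, - 3/4, 1/14,27, 41, 78, 99 ]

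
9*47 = 423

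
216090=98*2205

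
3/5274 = 1/1758  =  0.00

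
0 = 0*6115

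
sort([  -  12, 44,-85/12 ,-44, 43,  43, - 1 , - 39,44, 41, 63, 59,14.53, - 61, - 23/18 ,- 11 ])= [ - 61, - 44, - 39, - 12,- 11, - 85/12, - 23/18,- 1,14.53, 41,  43 , 43,  44, 44,  59, 63]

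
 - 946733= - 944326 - 2407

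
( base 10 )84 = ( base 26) 36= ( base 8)124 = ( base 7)150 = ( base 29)2q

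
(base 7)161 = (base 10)92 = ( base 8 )134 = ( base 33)2Q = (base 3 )10102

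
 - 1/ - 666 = 1/666=0.00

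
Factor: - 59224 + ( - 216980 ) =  - 2^2*3^1*23017^1= - 276204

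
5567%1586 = 809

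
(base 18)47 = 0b1001111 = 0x4f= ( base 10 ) 79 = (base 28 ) 2N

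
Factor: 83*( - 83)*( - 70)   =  2^1*5^1 *7^1*83^2  =  482230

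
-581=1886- 2467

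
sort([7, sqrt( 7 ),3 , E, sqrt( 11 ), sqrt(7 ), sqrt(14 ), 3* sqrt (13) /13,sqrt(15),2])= [ 3*sqrt( 13)/13, 2,sqrt(7), sqrt(7 ), E , 3, sqrt( 11 ), sqrt(14 ) , sqrt ( 15),7]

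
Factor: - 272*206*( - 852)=47739264 =2^7*3^1*17^1*71^1* 103^1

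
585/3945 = 39/263 = 0.15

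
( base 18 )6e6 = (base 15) 9BC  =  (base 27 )30F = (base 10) 2202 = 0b100010011010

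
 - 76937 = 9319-86256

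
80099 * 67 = 5366633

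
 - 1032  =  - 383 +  - 649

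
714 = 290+424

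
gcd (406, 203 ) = 203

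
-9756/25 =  - 9756/25 = -390.24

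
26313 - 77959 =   -  51646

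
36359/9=36359/9 = 4039.89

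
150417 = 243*619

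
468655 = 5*93731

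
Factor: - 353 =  - 353^1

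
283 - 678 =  - 395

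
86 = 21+65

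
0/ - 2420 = 0/1 =- 0.00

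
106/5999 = 106/5999  =  0.02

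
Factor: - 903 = -3^1*7^1 *43^1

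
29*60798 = 1763142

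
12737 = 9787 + 2950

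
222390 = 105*2118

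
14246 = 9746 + 4500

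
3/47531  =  3/47531 = 0.00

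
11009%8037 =2972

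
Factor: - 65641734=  -2^1*3^2*61^1*191^1*313^1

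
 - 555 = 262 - 817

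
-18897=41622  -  60519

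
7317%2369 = 210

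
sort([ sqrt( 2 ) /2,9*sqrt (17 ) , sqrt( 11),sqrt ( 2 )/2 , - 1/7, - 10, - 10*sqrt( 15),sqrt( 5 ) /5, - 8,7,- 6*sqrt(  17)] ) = [ - 10 * sqrt(15 ), - 6 * sqrt(17 ), - 10, - 8, - 1/7,sqrt( 5)/5, sqrt ( 2)/2, sqrt( 2)/2,  sqrt( 11),7,  9*sqrt(17)] 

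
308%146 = 16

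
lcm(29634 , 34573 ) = 207438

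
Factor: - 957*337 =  - 3^1*11^1*29^1*337^1  =  - 322509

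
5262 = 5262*1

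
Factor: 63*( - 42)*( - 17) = 2^1*3^3 * 7^2*17^1 =44982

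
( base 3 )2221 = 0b1001111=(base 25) 34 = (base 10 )79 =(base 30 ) 2J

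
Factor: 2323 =23^1*101^1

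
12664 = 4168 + 8496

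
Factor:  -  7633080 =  - 2^3*3^2*5^1*7^1*13^1*233^1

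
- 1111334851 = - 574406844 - 536928007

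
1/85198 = 1/85198 =0.00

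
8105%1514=535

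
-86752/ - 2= 43376/1= 43376.00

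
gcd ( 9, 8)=1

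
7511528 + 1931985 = 9443513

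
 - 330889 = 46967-377856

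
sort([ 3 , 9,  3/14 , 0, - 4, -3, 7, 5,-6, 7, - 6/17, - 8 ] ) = [ - 8,- 6, - 4, -3, - 6/17, 0,  3/14,  3,5, 7, 7,9 ] 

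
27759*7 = 194313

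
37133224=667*55672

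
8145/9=905 = 905.00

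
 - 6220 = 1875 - 8095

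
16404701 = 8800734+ 7603967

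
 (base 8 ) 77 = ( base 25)2D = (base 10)63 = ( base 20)33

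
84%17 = 16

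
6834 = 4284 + 2550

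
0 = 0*530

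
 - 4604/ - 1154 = 2302/577 = 3.99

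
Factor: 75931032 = 2^3*3^1*3163793^1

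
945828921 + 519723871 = 1465552792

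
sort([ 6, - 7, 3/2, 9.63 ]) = [ - 7, 3/2, 6,9.63 ] 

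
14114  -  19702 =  - 5588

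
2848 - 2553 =295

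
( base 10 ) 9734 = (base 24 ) gle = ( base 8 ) 23006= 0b10011000000110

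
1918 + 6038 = 7956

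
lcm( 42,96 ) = 672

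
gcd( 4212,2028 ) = 156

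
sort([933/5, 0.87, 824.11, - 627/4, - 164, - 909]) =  [ - 909,-164, - 627/4, 0.87, 933/5, 824.11 ]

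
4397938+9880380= 14278318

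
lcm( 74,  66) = 2442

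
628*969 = 608532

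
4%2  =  0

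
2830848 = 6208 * 456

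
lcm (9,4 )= 36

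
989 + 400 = 1389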